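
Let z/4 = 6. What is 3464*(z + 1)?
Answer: 86600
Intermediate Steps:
z = 24 (z = 4*6 = 24)
3464*(z + 1) = 3464*(24 + 1) = 3464*25 = 86600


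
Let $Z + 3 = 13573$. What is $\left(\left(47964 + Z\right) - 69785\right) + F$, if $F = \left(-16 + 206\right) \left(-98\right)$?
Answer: $-26871$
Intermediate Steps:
$Z = 13570$ ($Z = -3 + 13573 = 13570$)
$F = -18620$ ($F = 190 \left(-98\right) = -18620$)
$\left(\left(47964 + Z\right) - 69785\right) + F = \left(\left(47964 + 13570\right) - 69785\right) - 18620 = \left(61534 - 69785\right) - 18620 = -8251 - 18620 = -26871$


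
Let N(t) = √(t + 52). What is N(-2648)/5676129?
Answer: 2*I*√649/5676129 ≈ 8.9763e-6*I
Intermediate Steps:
N(t) = √(52 + t)
N(-2648)/5676129 = √(52 - 2648)/5676129 = √(-2596)*(1/5676129) = (2*I*√649)*(1/5676129) = 2*I*√649/5676129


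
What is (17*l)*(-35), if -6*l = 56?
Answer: 16660/3 ≈ 5553.3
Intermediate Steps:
l = -28/3 (l = -⅙*56 = -28/3 ≈ -9.3333)
(17*l)*(-35) = (17*(-28/3))*(-35) = -476/3*(-35) = 16660/3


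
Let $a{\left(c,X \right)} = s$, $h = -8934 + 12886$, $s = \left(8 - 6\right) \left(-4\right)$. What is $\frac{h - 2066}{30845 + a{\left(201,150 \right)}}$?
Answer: $\frac{1886}{30837} \approx 0.06116$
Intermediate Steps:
$s = -8$ ($s = 2 \left(-4\right) = -8$)
$h = 3952$
$a{\left(c,X \right)} = -8$
$\frac{h - 2066}{30845 + a{\left(201,150 \right)}} = \frac{3952 - 2066}{30845 - 8} = \frac{1886}{30837}$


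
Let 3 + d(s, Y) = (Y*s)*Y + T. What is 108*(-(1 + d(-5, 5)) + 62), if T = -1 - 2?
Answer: 20736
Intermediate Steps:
T = -3
d(s, Y) = -6 + s*Y**2 (d(s, Y) = -3 + ((Y*s)*Y - 3) = -3 + (s*Y**2 - 3) = -3 + (-3 + s*Y**2) = -6 + s*Y**2)
108*(-(1 + d(-5, 5)) + 62) = 108*(-(1 + (-6 - 5*5**2)) + 62) = 108*(-(1 + (-6 - 5*25)) + 62) = 108*(-(1 + (-6 - 125)) + 62) = 108*(-(1 - 131) + 62) = 108*(-1*(-130) + 62) = 108*(130 + 62) = 108*192 = 20736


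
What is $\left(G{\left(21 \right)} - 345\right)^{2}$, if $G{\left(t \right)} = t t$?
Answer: $9216$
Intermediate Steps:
$G{\left(t \right)} = t^{2}$
$\left(G{\left(21 \right)} - 345\right)^{2} = \left(21^{2} - 345\right)^{2} = \left(441 - 345\right)^{2} = 96^{2} = 9216$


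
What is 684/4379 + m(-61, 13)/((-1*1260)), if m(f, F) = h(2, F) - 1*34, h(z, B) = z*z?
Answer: 33107/183918 ≈ 0.18001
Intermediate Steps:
h(z, B) = z²
m(f, F) = -30 (m(f, F) = 2² - 1*34 = 4 - 34 = -30)
684/4379 + m(-61, 13)/((-1*1260)) = 684/4379 - 30/((-1*1260)) = 684*(1/4379) - 30/(-1260) = 684/4379 - 30*(-1/1260) = 684/4379 + 1/42 = 33107/183918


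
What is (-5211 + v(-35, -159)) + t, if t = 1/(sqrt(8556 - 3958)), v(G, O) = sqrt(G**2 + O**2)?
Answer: -5211 + sqrt(26506) + sqrt(38)/418 ≈ -5048.2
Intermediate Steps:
t = sqrt(38)/418 (t = 1/(sqrt(4598)) = 1/(11*sqrt(38)) = sqrt(38)/418 ≈ 0.014747)
(-5211 + v(-35, -159)) + t = (-5211 + sqrt((-35)**2 + (-159)**2)) + sqrt(38)/418 = (-5211 + sqrt(1225 + 25281)) + sqrt(38)/418 = (-5211 + sqrt(26506)) + sqrt(38)/418 = -5211 + sqrt(26506) + sqrt(38)/418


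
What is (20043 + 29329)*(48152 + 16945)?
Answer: 3213969084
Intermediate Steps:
(20043 + 29329)*(48152 + 16945) = 49372*65097 = 3213969084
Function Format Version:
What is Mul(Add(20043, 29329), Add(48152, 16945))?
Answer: 3213969084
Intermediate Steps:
Mul(Add(20043, 29329), Add(48152, 16945)) = Mul(49372, 65097) = 3213969084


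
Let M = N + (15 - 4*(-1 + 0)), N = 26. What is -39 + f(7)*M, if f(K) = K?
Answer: 276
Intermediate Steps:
M = 45 (M = 26 + (15 - 4*(-1 + 0)) = 26 + (15 - 4*(-1)) = 26 + (15 - 1*(-4)) = 26 + (15 + 4) = 26 + 19 = 45)
-39 + f(7)*M = -39 + 7*45 = -39 + 315 = 276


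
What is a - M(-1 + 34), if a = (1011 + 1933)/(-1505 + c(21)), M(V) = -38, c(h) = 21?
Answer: 13362/371 ≈ 36.016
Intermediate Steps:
a = -736/371 (a = (1011 + 1933)/(-1505 + 21) = 2944/(-1484) = 2944*(-1/1484) = -736/371 ≈ -1.9838)
a - M(-1 + 34) = -736/371 - 1*(-38) = -736/371 + 38 = 13362/371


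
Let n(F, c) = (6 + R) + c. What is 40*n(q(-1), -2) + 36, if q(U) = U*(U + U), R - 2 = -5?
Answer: 76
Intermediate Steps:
R = -3 (R = 2 - 5 = -3)
q(U) = 2*U² (q(U) = U*(2*U) = 2*U²)
n(F, c) = 3 + c (n(F, c) = (6 - 3) + c = 3 + c)
40*n(q(-1), -2) + 36 = 40*(3 - 2) + 36 = 40*1 + 36 = 40 + 36 = 76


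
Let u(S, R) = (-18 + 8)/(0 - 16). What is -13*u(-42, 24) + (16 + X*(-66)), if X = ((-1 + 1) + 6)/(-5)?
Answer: 3483/40 ≈ 87.075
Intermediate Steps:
u(S, R) = 5/8 (u(S, R) = -10/(-16) = -10*(-1/16) = 5/8)
X = -6/5 (X = (0 + 6)*(-⅕) = 6*(-⅕) = -6/5 ≈ -1.2000)
-13*u(-42, 24) + (16 + X*(-66)) = -13*5/8 + (16 - 6/5*(-66)) = -65/8 + (16 + 396/5) = -65/8 + 476/5 = 3483/40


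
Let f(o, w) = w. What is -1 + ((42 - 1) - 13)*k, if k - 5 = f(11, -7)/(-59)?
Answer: 8397/59 ≈ 142.32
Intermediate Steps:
k = 302/59 (k = 5 - 7/(-59) = 5 - 7*(-1/59) = 5 + 7/59 = 302/59 ≈ 5.1186)
-1 + ((42 - 1) - 13)*k = -1 + ((42 - 1) - 13)*(302/59) = -1 + (41 - 13)*(302/59) = -1 + 28*(302/59) = -1 + 8456/59 = 8397/59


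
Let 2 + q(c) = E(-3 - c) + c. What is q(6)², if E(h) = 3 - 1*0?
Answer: 49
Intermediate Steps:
E(h) = 3 (E(h) = 3 + 0 = 3)
q(c) = 1 + c (q(c) = -2 + (3 + c) = 1 + c)
q(6)² = (1 + 6)² = 7² = 49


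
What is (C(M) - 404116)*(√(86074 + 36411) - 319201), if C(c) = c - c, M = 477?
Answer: 128994231316 - 404116*√122485 ≈ 1.2885e+11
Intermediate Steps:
C(c) = 0
(C(M) - 404116)*(√(86074 + 36411) - 319201) = (0 - 404116)*(√(86074 + 36411) - 319201) = -404116*(√122485 - 319201) = -404116*(-319201 + √122485) = 128994231316 - 404116*√122485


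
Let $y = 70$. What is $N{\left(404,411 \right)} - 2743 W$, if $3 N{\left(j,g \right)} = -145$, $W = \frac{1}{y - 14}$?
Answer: $- \frac{16349}{168} \approx -97.315$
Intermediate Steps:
$W = \frac{1}{56}$ ($W = \frac{1}{70 - 14} = \frac{1}{56} \approx 0.017857$)
$N{\left(j,g \right)} = - \frac{145}{3}$ ($N{\left(j,g \right)} = \frac{1}{3} \left(-145\right) = - \frac{145}{3}$)
$N{\left(404,411 \right)} - 2743 W = - \frac{145}{3} - \frac{2743}{56} = - \frac{16349}{168}$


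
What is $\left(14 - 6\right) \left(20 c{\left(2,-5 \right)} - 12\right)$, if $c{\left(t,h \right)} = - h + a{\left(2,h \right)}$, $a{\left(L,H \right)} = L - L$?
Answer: $704$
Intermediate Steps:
$a{\left(L,H \right)} = 0$
$c{\left(t,h \right)} = - h$ ($c{\left(t,h \right)} = - h + 0 = - h$)
$\left(14 - 6\right) \left(20 c{\left(2,-5 \right)} - 12\right) = \left(14 - 6\right) \left(20 \left(\left(-1\right) \left(-5\right)\right) - 12\right) = 8 \left(20 \cdot 5 - 12\right) = 8 \left(100 - 12\right) = 8 \cdot 88 = 704$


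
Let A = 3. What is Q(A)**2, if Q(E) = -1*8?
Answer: 64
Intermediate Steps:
Q(E) = -8
Q(A)**2 = (-8)**2 = 64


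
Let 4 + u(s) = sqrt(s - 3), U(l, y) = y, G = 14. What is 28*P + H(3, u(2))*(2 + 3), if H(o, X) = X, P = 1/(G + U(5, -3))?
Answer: -192/11 + 5*I ≈ -17.455 + 5.0*I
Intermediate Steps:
u(s) = -4 + sqrt(-3 + s) (u(s) = -4 + sqrt(s - 3) = -4 + sqrt(-3 + s))
P = 1/11 (P = 1/(14 - 3) = 1/11 ≈ 0.090909)
28*P + H(3, u(2))*(2 + 3) = 28*(1/11) + (-4 + sqrt(-3 + 2))*(2 + 3) = 28/11 + (-4 + sqrt(-1))*5 = 28/11 + (-4 + I)*5 = 28/11 + (-20 + 5*I) = -192/11 + 5*I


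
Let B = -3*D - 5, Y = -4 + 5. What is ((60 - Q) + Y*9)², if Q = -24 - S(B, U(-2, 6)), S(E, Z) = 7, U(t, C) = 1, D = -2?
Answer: 10000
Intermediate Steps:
Y = 1
B = 1 (B = -3*(-2) - 5 = 6 - 5 = 1)
Q = -31 (Q = -24 - 1*7 = -24 - 7 = -31)
((60 - Q) + Y*9)² = ((60 - 1*(-31)) + 1*9)² = ((60 + 31) + 9)² = (91 + 9)² = 100² = 10000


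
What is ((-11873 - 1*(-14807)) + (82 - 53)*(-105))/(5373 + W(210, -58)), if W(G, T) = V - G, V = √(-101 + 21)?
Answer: -573093/26656649 + 444*I*√5/26656649 ≈ -0.021499 + 3.7245e-5*I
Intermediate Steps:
V = 4*I*√5 (V = √(-80) = 4*I*√5 ≈ 8.9443*I)
W(G, T) = -G + 4*I*√5 (W(G, T) = 4*I*√5 - G = -G + 4*I*√5)
((-11873 - 1*(-14807)) + (82 - 53)*(-105))/(5373 + W(210, -58)) = ((-11873 - 1*(-14807)) + (82 - 53)*(-105))/(5373 + (-1*210 + 4*I*√5)) = ((-11873 + 14807) + 29*(-105))/(5373 + (-210 + 4*I*√5)) = (2934 - 3045)/(5163 + 4*I*√5) = -111/(5163 + 4*I*√5)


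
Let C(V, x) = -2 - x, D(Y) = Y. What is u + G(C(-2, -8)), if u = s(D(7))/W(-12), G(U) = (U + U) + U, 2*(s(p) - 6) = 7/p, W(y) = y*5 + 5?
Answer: 1967/110 ≈ 17.882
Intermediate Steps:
W(y) = 5 + 5*y (W(y) = 5*y + 5 = 5 + 5*y)
s(p) = 6 + 7/(2*p) (s(p) = 6 + (7/p)/2 = 6 + 7/(2*p))
G(U) = 3*U (G(U) = 2*U + U = 3*U)
u = -13/110 (u = (6 + (7/2)/7)/(5 + 5*(-12)) = (6 + (7/2)*(⅐))/(5 - 60) = (6 + ½)/(-55) = (13/2)*(-1/55) = -13/110 ≈ -0.11818)
u + G(C(-2, -8)) = -13/110 + 3*(-2 - 1*(-8)) = -13/110 + 3*(-2 + 8) = -13/110 + 3*6 = -13/110 + 18 = 1967/110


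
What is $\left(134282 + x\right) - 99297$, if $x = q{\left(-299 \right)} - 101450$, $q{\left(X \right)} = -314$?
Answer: $-66779$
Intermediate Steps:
$x = -101764$ ($x = -314 - 101450 = -101764$)
$\left(134282 + x\right) - 99297 = \left(134282 - 101764\right) - 99297 = 32518 - 99297 = -66779$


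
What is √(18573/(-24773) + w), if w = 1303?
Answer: √799192983358/24773 ≈ 36.087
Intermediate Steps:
√(18573/(-24773) + w) = √(18573/(-24773) + 1303) = √(18573*(-1/24773) + 1303) = √(-18573/24773 + 1303) = √(32260646/24773) = √799192983358/24773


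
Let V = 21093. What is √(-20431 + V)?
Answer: √662 ≈ 25.729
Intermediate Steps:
√(-20431 + V) = √(-20431 + 21093) = √662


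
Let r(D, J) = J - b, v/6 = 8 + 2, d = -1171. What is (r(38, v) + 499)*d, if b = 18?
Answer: -633511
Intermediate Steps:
v = 60 (v = 6*(8 + 2) = 6*10 = 60)
r(D, J) = -18 + J (r(D, J) = J - 1*18 = J - 18 = -18 + J)
(r(38, v) + 499)*d = ((-18 + 60) + 499)*(-1171) = (42 + 499)*(-1171) = 541*(-1171) = -633511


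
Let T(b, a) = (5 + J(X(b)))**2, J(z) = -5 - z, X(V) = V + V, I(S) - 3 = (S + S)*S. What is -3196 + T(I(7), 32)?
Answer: 37608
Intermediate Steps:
I(S) = 3 + 2*S**2 (I(S) = 3 + (S + S)*S = 3 + (2*S)*S = 3 + 2*S**2)
X(V) = 2*V
T(b, a) = 4*b**2 (T(b, a) = (5 + (-5 - 2*b))**2 = (-2*b)**2 = 4*b**2)
-3196 + T(I(7), 32) = -3196 + 4*(3 + 2*7**2)**2 = -3196 + 4*(3 + 2*49)**2 = -3196 + 4*(3 + 98)**2 = -3196 + 4*101**2 = -3196 + 4*10201 = -3196 + 40804 = 37608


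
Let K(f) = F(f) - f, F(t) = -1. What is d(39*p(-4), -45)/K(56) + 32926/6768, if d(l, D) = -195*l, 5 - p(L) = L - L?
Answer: 43204997/64296 ≈ 671.97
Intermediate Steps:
K(f) = -1 - f
p(L) = 5 (p(L) = 5 - (L - L) = 5 - 1*0 = 5 + 0 = 5)
d(39*p(-4), -45)/K(56) + 32926/6768 = (-7605*5)/(-1 - 1*56) + 32926/6768 = (-195*195)/(-1 - 56) + 32926*(1/6768) = -38025/(-57) + 16463/3384 = -38025*(-1/57) + 16463/3384 = 12675/19 + 16463/3384 = 43204997/64296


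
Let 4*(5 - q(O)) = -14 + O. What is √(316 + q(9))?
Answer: √1289/2 ≈ 17.951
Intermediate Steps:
q(O) = 17/2 - O/4 (q(O) = 5 - (-14 + O)/4 = 5 + (7/2 - O/4) = 17/2 - O/4)
√(316 + q(9)) = √(316 + (17/2 - ¼*9)) = √(316 + (17/2 - 9/4)) = √(316 + 25/4) = √(1289/4) = √1289/2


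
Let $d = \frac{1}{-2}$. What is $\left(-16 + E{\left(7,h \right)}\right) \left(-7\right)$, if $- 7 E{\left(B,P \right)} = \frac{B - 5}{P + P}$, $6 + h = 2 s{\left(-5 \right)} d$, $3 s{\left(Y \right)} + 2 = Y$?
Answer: $\frac{1229}{11} \approx 111.73$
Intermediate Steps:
$d = - \frac{1}{2} \approx -0.5$
$s{\left(Y \right)} = - \frac{2}{3} + \frac{Y}{3}$
$h = - \frac{11}{3}$ ($h = -6 + 2 \left(- \frac{2}{3} + \frac{1}{3} \left(-5\right)\right) \left(- \frac{1}{2}\right) = -6 + 2 \left(- \frac{2}{3} - \frac{5}{3}\right) \left(- \frac{1}{2}\right) = -6 + 2 \left(- \frac{7}{3}\right) \left(- \frac{1}{2}\right) = -6 - - \frac{7}{3} = -6 + \frac{7}{3} = - \frac{11}{3} \approx -3.6667$)
$E{\left(B,P \right)} = - \frac{-5 + B}{14 P}$ ($E{\left(B,P \right)} = - \frac{\left(B - 5\right) \frac{1}{P + P}}{7} = - \frac{\left(-5 + B\right) \frac{1}{2 P}}{7} = - \frac{\frac{1}{2} \frac{1}{P} \left(-5 + B\right)}{7} = - \frac{-5 + B}{14 P}$)
$\left(-16 + E{\left(7,h \right)}\right) \left(-7\right) = \left(-16 + \frac{5 - 7}{14 \left(- \frac{11}{3}\right)}\right) \left(-7\right) = \left(-16 + \frac{1}{14} \left(- \frac{3}{11}\right) \left(5 - 7\right)\right) \left(-7\right) = \left(-16 + \frac{1}{14} \left(- \frac{3}{11}\right) \left(-2\right)\right) \left(-7\right) = \left(-16 + \frac{3}{77}\right) \left(-7\right) = \left(- \frac{1229}{77}\right) \left(-7\right) = \frac{1229}{11}$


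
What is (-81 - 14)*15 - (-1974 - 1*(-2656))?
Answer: -2107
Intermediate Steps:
(-81 - 14)*15 - (-1974 - 1*(-2656)) = -95*15 - (-1974 + 2656) = -1425 - 1*682 = -1425 - 682 = -2107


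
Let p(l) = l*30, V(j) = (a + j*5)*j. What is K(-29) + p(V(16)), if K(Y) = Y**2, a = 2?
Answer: 40201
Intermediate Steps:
V(j) = j*(2 + 5*j) (V(j) = (2 + j*5)*j = (2 + 5*j)*j = j*(2 + 5*j))
p(l) = 30*l
K(-29) + p(V(16)) = (-29)**2 + 30*(16*(2 + 5*16)) = 841 + 30*(16*(2 + 80)) = 841 + 30*(16*82) = 841 + 30*1312 = 841 + 39360 = 40201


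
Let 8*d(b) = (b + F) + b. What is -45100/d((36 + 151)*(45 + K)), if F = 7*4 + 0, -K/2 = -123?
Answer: -180400/54431 ≈ -3.3143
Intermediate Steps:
K = 246 (K = -2*(-123) = 246)
F = 28 (F = 28 + 0 = 28)
d(b) = 7/2 + b/4 (d(b) = ((b + 28) + b)/8 = ((28 + b) + b)/8 = (28 + 2*b)/8 = 7/2 + b/4)
-45100/d((36 + 151)*(45 + K)) = -45100/(7/2 + ((36 + 151)*(45 + 246))/4) = -45100/(7/2 + (187*291)/4) = -45100/(7/2 + (¼)*54417) = -45100/(7/2 + 54417/4) = -45100/54431/4 = -45100*4/54431 = -180400/54431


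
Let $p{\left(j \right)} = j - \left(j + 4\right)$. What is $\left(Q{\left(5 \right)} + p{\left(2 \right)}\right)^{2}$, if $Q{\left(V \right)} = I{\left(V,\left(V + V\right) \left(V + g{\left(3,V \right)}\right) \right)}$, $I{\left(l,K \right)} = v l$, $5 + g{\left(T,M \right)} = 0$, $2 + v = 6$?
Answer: $256$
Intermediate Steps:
$v = 4$ ($v = -2 + 6 = 4$)
$p{\left(j \right)} = -4$ ($p{\left(j \right)} = j - \left(4 + j\right) = -4$)
$g{\left(T,M \right)} = -5$ ($g{\left(T,M \right)} = -5 + 0 = -5$)
$I{\left(l,K \right)} = 4 l$
$Q{\left(V \right)} = 4 V$
$\left(Q{\left(5 \right)} + p{\left(2 \right)}\right)^{2} = \left(4 \cdot 5 - 4\right)^{2} = \left(20 - 4\right)^{2} = 16^{2} = 256$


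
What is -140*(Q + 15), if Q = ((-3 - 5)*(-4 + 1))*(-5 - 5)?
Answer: 31500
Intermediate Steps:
Q = -240 (Q = -8*(-3)*(-10) = 24*(-10) = -240)
-140*(Q + 15) = -140*(-240 + 15) = -140*(-225) = 31500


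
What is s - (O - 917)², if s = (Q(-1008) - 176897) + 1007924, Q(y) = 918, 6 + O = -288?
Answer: -634576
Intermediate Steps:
O = -294 (O = -6 - 288 = -294)
s = 831945 (s = (918 - 176897) + 1007924 = -175979 + 1007924 = 831945)
s - (O - 917)² = 831945 - (-294 - 917)² = 831945 - 1*(-1211)² = 831945 - 1*1466521 = 831945 - 1466521 = -634576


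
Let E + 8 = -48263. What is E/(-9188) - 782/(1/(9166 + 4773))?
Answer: -100151889753/9188 ≈ -1.0900e+7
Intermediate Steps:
E = -48271 (E = -8 - 48263 = -48271)
E/(-9188) - 782/(1/(9166 + 4773)) = -48271/(-9188) - 782/(1/(9166 + 4773)) = -48271*(-1/9188) - 782/(1/13939) = 48271/9188 - 782/1/13939 = 48271/9188 - 782*13939 = 48271/9188 - 10900298 = -100151889753/9188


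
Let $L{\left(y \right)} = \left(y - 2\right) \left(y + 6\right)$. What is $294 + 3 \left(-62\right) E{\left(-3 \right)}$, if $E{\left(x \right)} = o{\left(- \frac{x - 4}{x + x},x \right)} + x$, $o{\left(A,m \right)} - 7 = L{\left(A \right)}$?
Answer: $\frac{14381}{6} \approx 2396.8$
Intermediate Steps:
$L{\left(y \right)} = \left(-2 + y\right) \left(6 + y\right)$
$o{\left(A,m \right)} = -5 + A^{2} + 4 A$ ($o{\left(A,m \right)} = 7 + \left(-12 + A^{2} + 4 A\right) = -5 + A^{2} + 4 A$)
$E{\left(x \right)} = -5 + x - \frac{2 \left(-4 + x\right)}{x} + \frac{\left(-4 + x\right)^{2}}{4 x^{2}}$ ($E{\left(x \right)} = \left(-5 + \left(- \frac{x - 4}{x + x}\right)^{2} + 4 \left(- \frac{x - 4}{x + x}\right)\right) + x = \left(-5 + \left(- \frac{-4 + x}{2 x}\right)^{2} + 4 \left(- \frac{-4 + x}{2 x}\right)\right) + x = \left(-5 + \frac{\left(-4 + x\right)^{2}}{4 x^{2}} - \frac{2 \left(-4 + x\right)}{x}\right) + x = \left(-5 - \frac{2 \left(-4 + x\right)}{x} + \frac{\left(-4 + x\right)^{2}}{4 x^{2}}\right) + x = -5 + x - \frac{2 \left(-4 + x\right)}{x} + \frac{\left(-4 + x\right)^{2}}{4 x^{2}}$)
$294 + 3 \left(-62\right) E{\left(-3 \right)} = 294 + 3 \left(-62\right) \left(- \frac{27}{4} - 3 + \frac{4}{9} + \frac{6}{-3}\right) = 294 - 186 \left(- \frac{27}{4} - 3 + 4 \cdot \frac{1}{9} + 6 \left(- \frac{1}{3}\right)\right) = 294 - 186 \left(- \frac{27}{4} - 3 + \frac{4}{9} - 2\right) = 294 - - \frac{12617}{6} = 294 + \frac{12617}{6} = \frac{14381}{6}$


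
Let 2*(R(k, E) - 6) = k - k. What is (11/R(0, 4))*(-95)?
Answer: -1045/6 ≈ -174.17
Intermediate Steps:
R(k, E) = 6 (R(k, E) = 6 + (k - k)/2 = 6 + (1/2)*0 = 6 + 0 = 6)
(11/R(0, 4))*(-95) = (11/6)*(-95) = -1045/6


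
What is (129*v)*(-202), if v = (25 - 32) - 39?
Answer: 1198668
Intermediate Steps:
v = -46 (v = -7 - 39 = -46)
(129*v)*(-202) = (129*(-46))*(-202) = -5934*(-202) = 1198668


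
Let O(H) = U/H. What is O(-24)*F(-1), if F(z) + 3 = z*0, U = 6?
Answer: ¾ ≈ 0.75000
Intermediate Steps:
F(z) = -3 (F(z) = -3 + z*0 = -3 + 0 = -3)
O(H) = 6/H
O(-24)*F(-1) = (6/(-24))*(-3) = (6*(-1/24))*(-3) = -¼*(-3) = ¾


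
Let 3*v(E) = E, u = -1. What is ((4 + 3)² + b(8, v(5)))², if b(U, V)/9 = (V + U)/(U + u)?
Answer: 184900/49 ≈ 3773.5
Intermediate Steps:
v(E) = E/3
b(U, V) = 9*(U + V)/(-1 + U) (b(U, V) = 9*((V + U)/(U - 1)) = 9*((U + V)/(-1 + U)) = 9*(U + V)/(-1 + U))
((4 + 3)² + b(8, v(5)))² = ((4 + 3)² + 9*(8 + (⅓)*5)/(-1 + 8))² = (7² + 9*(8 + 5/3)/7)² = (49 + 9*(⅐)*(29/3))² = (49 + 87/7)² = (430/7)² = 184900/49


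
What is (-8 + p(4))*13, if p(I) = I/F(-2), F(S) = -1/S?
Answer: 0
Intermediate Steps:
p(I) = 2*I (p(I) = I/((-1/(-2))) = I/((-1*(-½))) = I/(½) = I*2 = 2*I)
(-8 + p(4))*13 = (-8 + 2*4)*13 = (-8 + 8)*13 = 0*13 = 0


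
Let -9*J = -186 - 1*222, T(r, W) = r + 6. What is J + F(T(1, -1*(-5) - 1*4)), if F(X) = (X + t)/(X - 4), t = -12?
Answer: 131/3 ≈ 43.667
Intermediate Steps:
T(r, W) = 6 + r
F(X) = (-12 + X)/(-4 + X) (F(X) = (X - 12)/(X - 4) = (-12 + X)/(-4 + X))
J = 136/3 (J = -(-186 - 1*222)/9 = -(-186 - 222)/9 = -⅑*(-408) = 136/3 ≈ 45.333)
J + F(T(1, -1*(-5) - 1*4)) = 136/3 + (-12 + (6 + 1))/(-4 + (6 + 1)) = 136/3 + (-12 + 7)/(-4 + 7) = 136/3 - 5/3 = 131/3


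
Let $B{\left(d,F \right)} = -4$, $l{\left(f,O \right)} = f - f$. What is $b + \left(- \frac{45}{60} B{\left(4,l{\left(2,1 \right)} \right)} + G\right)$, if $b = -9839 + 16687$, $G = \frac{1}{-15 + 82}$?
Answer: $\frac{459018}{67} \approx 6851.0$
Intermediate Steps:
$l{\left(f,O \right)} = 0$
$G = \frac{1}{67} \approx 0.014925$
$b = 6848$
$b + \left(- \frac{45}{60} B{\left(4,l{\left(2,1 \right)} \right)} + G\right) = 6848 + \left(- \frac{45}{60} \left(-4\right) + \frac{1}{67}\right) = 6848 + \left(\left(-45\right) \frac{1}{60} \left(-4\right) + \frac{1}{67}\right) = 6848 + \left(\left(- \frac{3}{4}\right) \left(-4\right) + \frac{1}{67}\right) = 6848 + \left(3 + \frac{1}{67}\right) = 6848 + \frac{202}{67} = \frac{459018}{67}$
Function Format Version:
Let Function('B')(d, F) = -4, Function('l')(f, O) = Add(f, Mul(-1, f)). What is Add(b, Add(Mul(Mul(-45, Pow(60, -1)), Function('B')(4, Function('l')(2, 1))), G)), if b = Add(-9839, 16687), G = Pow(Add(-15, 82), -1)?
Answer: Rational(459018, 67) ≈ 6851.0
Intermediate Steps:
Function('l')(f, O) = 0
G = Rational(1, 67) (G = Pow(67, -1) = Rational(1, 67) ≈ 0.014925)
b = 6848
Add(b, Add(Mul(Mul(-45, Pow(60, -1)), Function('B')(4, Function('l')(2, 1))), G)) = Add(6848, Add(Mul(Mul(-45, Pow(60, -1)), -4), Rational(1, 67))) = Add(6848, Add(Mul(Mul(-45, Rational(1, 60)), -4), Rational(1, 67))) = Add(6848, Add(Mul(Rational(-3, 4), -4), Rational(1, 67))) = Add(6848, Add(3, Rational(1, 67))) = Add(6848, Rational(202, 67)) = Rational(459018, 67)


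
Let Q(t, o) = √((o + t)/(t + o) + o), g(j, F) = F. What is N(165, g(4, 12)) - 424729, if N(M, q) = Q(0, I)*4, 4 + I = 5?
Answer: -424729 + 4*√2 ≈ -4.2472e+5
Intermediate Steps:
I = 1 (I = -4 + 5 = 1)
Q(t, o) = √(1 + o) (Q(t, o) = √((o + t)/(o + t) + o) = √(1 + o))
N(M, q) = 4*√2 (N(M, q) = √((1 + 0 + 1*(1 + 0))/(1 + 0))*4 = √((1 + 0 + 1*1)/1)*4 = √(1*(1 + 0 + 1))*4 = √(1*2)*4 = √2*4 = 4*√2)
N(165, g(4, 12)) - 424729 = 4*√2 - 424729 = -424729 + 4*√2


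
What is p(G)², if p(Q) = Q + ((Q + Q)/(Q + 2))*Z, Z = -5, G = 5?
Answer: 225/49 ≈ 4.5918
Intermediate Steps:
p(Q) = Q - 10*Q/(2 + Q) (p(Q) = Q + ((Q + Q)/(Q + 2))*(-5) = Q + ((2*Q)/(2 + Q))*(-5) = Q + (2*Q/(2 + Q))*(-5) = Q - 10*Q/(2 + Q))
p(G)² = (5*(-8 + 5)/(2 + 5))² = (5*(-3)/7)² = (5*(⅐)*(-3))² = (-15/7)² = 225/49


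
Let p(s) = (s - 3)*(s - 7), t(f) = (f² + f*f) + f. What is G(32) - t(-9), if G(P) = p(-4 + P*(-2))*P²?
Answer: 5452647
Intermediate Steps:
t(f) = f + 2*f² (t(f) = (f² + f²) + f = 2*f² + f = f + 2*f²)
p(s) = (-7 + s)*(-3 + s) (p(s) = (-3 + s)*(-7 + s) = (-7 + s)*(-3 + s))
G(P) = P²*(61 + (-4 - 2*P)² + 20*P) (G(P) = (21 + (-4 + P*(-2))² - 10*(-4 + P*(-2)))*P² = (21 + (-4 - 2*P)² - 10*(-4 - 2*P))*P² = (21 + (-4 - 2*P)² + (40 + 20*P))*P² = (61 + (-4 - 2*P)² + 20*P)*P² = P²*(61 + (-4 - 2*P)² + 20*P))
G(32) - t(-9) = 32²*(77 + 4*32² + 36*32) - (-9)*(1 + 2*(-9)) = 1024*(77 + 4*1024 + 1152) - (-9)*(1 - 18) = 1024*(77 + 4096 + 1152) - (-9)*(-17) = 1024*5325 - 1*153 = 5452800 - 153 = 5452647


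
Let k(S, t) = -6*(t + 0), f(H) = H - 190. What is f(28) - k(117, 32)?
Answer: 30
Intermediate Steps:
f(H) = -190 + H
k(S, t) = -6*t
f(28) - k(117, 32) = (-190 + 28) - (-6)*32 = -162 - 1*(-192) = -162 + 192 = 30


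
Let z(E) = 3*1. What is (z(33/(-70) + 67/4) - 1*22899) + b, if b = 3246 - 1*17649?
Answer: -37299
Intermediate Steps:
z(E) = 3
b = -14403 (b = 3246 - 17649 = -14403)
(z(33/(-70) + 67/4) - 1*22899) + b = (3 - 1*22899) - 14403 = (3 - 22899) - 14403 = -22896 - 14403 = -37299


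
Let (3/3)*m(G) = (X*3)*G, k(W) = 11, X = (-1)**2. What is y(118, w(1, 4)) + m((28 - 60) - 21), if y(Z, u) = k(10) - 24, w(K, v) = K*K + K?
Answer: -172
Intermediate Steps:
X = 1
w(K, v) = K + K**2 (w(K, v) = K**2 + K = K + K**2)
m(G) = 3*G (m(G) = (1*3)*G = 3*G)
y(Z, u) = -13 (y(Z, u) = 11 - 24 = -13)
y(118, w(1, 4)) + m((28 - 60) - 21) = -13 + 3*((28 - 60) - 21) = -13 + 3*(-32 - 21) = -13 + 3*(-53) = -13 - 159 = -172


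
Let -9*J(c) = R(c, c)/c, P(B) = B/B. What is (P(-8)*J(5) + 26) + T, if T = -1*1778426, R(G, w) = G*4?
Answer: -16005604/9 ≈ -1.7784e+6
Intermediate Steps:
R(G, w) = 4*G
P(B) = 1
J(c) = -4/9 (J(c) = -4*c/(9*c) = -⅑*4 = -4/9)
T = -1778426
(P(-8)*J(5) + 26) + T = (1*(-4/9) + 26) - 1778426 = (-4/9 + 26) - 1778426 = 230/9 - 1778426 = -16005604/9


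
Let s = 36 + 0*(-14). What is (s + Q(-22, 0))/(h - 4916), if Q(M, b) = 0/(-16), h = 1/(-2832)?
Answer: -101952/13922113 ≈ -0.0073230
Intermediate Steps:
h = -1/2832 ≈ -0.00035311
Q(M, b) = 0 (Q(M, b) = 0*(-1/16) = 0)
s = 36 (s = 36 + 0 = 36)
(s + Q(-22, 0))/(h - 4916) = (36 + 0)/(-1/2832 - 4916) = 36/(-13922113/2832) = 36*(-2832/13922113) = -101952/13922113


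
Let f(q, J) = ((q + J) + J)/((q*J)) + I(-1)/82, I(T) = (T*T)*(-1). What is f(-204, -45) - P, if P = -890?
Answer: 27913463/31365 ≈ 889.96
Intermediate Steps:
I(T) = -T**2 (I(T) = T**2*(-1) = -T**2)
f(q, J) = -1/82 + (q + 2*J)/(J*q) (f(q, J) = ((q + J) + J)/((q*J)) - 1*(-1)**2/82 = ((J + q) + J)/((J*q)) - 1*1*(1/82) = (q + 2*J)*(1/(J*q)) - 1*1/82 = (q + 2*J)/(J*q) - 1/82 = -1/82 + (q + 2*J)/(J*q))
f(-204, -45) - P = (-1/82 + 1/(-45) + 2/(-204)) - 1*(-890) = (-1/82 - 1/45 + 2*(-1/204)) + 890 = (-1/82 - 1/45 - 1/102) + 890 = -1387/31365 + 890 = 27913463/31365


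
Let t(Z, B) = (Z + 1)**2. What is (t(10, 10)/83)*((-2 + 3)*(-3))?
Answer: -363/83 ≈ -4.3735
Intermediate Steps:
t(Z, B) = (1 + Z)**2
(t(10, 10)/83)*((-2 + 3)*(-3)) = ((1 + 10)**2/83)*((-2 + 3)*(-3)) = (11**2*(1/83))*(1*(-3)) = (121*(1/83))*(-3) = (121/83)*(-3) = -363/83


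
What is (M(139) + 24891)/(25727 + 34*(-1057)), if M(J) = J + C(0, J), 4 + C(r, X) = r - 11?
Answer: -25015/10211 ≈ -2.4498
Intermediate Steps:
C(r, X) = -15 + r (C(r, X) = -4 + (r - 11) = -4 + (-11 + r) = -15 + r)
M(J) = -15 + J (M(J) = J + (-15 + 0) = J - 15 = -15 + J)
(M(139) + 24891)/(25727 + 34*(-1057)) = ((-15 + 139) + 24891)/(25727 + 34*(-1057)) = (124 + 24891)/(25727 - 35938) = 25015/(-10211) = 25015*(-1/10211) = -25015/10211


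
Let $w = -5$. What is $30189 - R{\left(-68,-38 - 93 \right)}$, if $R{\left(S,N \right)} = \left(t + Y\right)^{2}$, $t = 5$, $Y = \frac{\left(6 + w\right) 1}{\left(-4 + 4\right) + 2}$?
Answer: $\frac{120635}{4} \approx 30159.0$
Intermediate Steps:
$Y = \frac{1}{2}$ ($Y = \frac{\left(6 - 5\right) 1}{\left(-4 + 4\right) + 2} = \frac{1 \cdot 1}{0 + 2} = 1 \cdot \frac{1}{2} = \frac{1}{2} \approx 0.5$)
$R{\left(S,N \right)} = \frac{121}{4}$ ($R{\left(S,N \right)} = \left(5 + \frac{1}{2}\right)^{2} = \left(\frac{11}{2}\right)^{2} = \frac{121}{4}$)
$30189 - R{\left(-68,-38 - 93 \right)} = 30189 - \frac{121}{4} = \frac{120635}{4}$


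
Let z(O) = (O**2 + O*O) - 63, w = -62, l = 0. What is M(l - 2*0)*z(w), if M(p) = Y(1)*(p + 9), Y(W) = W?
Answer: 68625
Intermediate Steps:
M(p) = 9 + p (M(p) = 1*(p + 9) = 1*(9 + p) = 9 + p)
z(O) = -63 + 2*O**2 (z(O) = (O**2 + O**2) - 63 = 2*O**2 - 63 = -63 + 2*O**2)
M(l - 2*0)*z(w) = (9 + (0 - 2*0))*(-63 + 2*(-62)**2) = (9 + (0 + 0))*(-63 + 2*3844) = (9 + 0)*(-63 + 7688) = 9*7625 = 68625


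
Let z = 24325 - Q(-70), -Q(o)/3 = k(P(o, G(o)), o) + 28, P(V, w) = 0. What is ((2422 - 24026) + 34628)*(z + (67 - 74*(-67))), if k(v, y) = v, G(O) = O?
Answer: 383348416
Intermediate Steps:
Q(o) = -84 (Q(o) = -3*(0 + 28) = -3*28 = -84)
z = 24409 (z = 24325 - 1*(-84) = 24325 + 84 = 24409)
((2422 - 24026) + 34628)*(z + (67 - 74*(-67))) = ((2422 - 24026) + 34628)*(24409 + (67 - 74*(-67))) = (-21604 + 34628)*(24409 + (67 + 4958)) = 13024*(24409 + 5025) = 13024*29434 = 383348416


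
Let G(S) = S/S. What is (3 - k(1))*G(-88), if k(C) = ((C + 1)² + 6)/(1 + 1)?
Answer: -2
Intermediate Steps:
k(C) = 3 + (1 + C)²/2 (k(C) = ((1 + C)² + 6)/2 = (6 + (1 + C)²)*(½) = 3 + (1 + C)²/2)
G(S) = 1
(3 - k(1))*G(-88) = (3 - (3 + (1 + 1)²/2))*1 = (3 - (3 + (½)*2²))*1 = (3 - (3 + (½)*4))*1 = (3 - (3 + 2))*1 = (3 - 1*5)*1 = (3 - 5)*1 = -2*1 = -2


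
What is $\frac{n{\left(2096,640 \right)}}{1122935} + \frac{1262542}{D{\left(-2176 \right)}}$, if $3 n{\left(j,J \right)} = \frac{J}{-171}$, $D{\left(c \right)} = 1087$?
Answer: $\frac{145461416699866}{125236673397} \approx 1161.5$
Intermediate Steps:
$n{\left(j,J \right)} = - \frac{J}{513}$ ($n{\left(j,J \right)} = \frac{J \frac{1}{-171}}{3} = \frac{J \left(- \frac{1}{171}\right)}{3} = \frac{\left(- \frac{1}{171}\right) J}{3} = - \frac{J}{513}$)
$\frac{n{\left(2096,640 \right)}}{1122935} + \frac{1262542}{D{\left(-2176 \right)}} = \frac{\left(- \frac{1}{513}\right) 640}{1122935} + \frac{1262542}{1087} = \left(- \frac{640}{513}\right) \frac{1}{1122935} + 1262542 \cdot \frac{1}{1087} = - \frac{128}{115213131} + \frac{1262542}{1087} = \frac{145461416699866}{125236673397}$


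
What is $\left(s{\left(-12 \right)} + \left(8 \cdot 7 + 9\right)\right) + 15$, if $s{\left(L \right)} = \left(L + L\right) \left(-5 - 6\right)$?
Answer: $344$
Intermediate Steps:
$s{\left(L \right)} = - 22 L$ ($s{\left(L \right)} = 2 L \left(-11\right) = - 22 L$)
$\left(s{\left(-12 \right)} + \left(8 \cdot 7 + 9\right)\right) + 15 = \left(\left(-22\right) \left(-12\right) + \left(8 \cdot 7 + 9\right)\right) + 15 = \left(264 + \left(56 + 9\right)\right) + 15 = \left(264 + 65\right) + 15 = 329 + 15 = 344$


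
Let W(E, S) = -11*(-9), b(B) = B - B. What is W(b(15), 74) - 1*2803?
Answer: -2704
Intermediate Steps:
b(B) = 0
W(E, S) = 99
W(b(15), 74) - 1*2803 = 99 - 1*2803 = 99 - 2803 = -2704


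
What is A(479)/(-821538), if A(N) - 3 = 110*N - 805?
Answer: -8648/136923 ≈ -0.063160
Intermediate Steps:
A(N) = -802 + 110*N (A(N) = 3 + (110*N - 805) = 3 + (-805 + 110*N) = -802 + 110*N)
A(479)/(-821538) = (-802 + 110*479)/(-821538) = (-802 + 52690)*(-1/821538) = 51888*(-1/821538) = -8648/136923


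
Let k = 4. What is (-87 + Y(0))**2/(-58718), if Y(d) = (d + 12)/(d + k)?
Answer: -3528/29359 ≈ -0.12017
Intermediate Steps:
Y(d) = (12 + d)/(4 + d) (Y(d) = (d + 12)/(d + 4) = (12 + d)/(4 + d))
(-87 + Y(0))**2/(-58718) = (-87 + (12 + 0)/(4 + 0))**2/(-58718) = (-87 + 12/4)**2*(-1/58718) = (-87 + (1/4)*12)**2*(-1/58718) = (-87 + 3)**2*(-1/58718) = (-84)**2*(-1/58718) = 7056*(-1/58718) = -3528/29359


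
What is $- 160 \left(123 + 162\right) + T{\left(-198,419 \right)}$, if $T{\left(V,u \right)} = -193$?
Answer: $-45793$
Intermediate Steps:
$- 160 \left(123 + 162\right) + T{\left(-198,419 \right)} = - 160 \left(123 + 162\right) - 193 = \left(-160\right) 285 - 193 = -45600 - 193 = -45793$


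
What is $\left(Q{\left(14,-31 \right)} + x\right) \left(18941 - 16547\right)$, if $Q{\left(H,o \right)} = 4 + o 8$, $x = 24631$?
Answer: $58382478$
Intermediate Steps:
$Q{\left(H,o \right)} = 4 + 8 o$
$\left(Q{\left(14,-31 \right)} + x\right) \left(18941 - 16547\right) = \left(\left(4 + 8 \left(-31\right)\right) + 24631\right) \left(18941 - 16547\right) = \left(\left(4 - 248\right) + 24631\right) 2394 = \left(-244 + 24631\right) 2394 = 24387 \cdot 2394 = 58382478$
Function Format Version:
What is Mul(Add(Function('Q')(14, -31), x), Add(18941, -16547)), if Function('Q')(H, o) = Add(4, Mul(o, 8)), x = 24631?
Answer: 58382478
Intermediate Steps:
Function('Q')(H, o) = Add(4, Mul(8, o))
Mul(Add(Function('Q')(14, -31), x), Add(18941, -16547)) = Mul(Add(Add(4, Mul(8, -31)), 24631), Add(18941, -16547)) = Mul(Add(Add(4, -248), 24631), 2394) = Mul(Add(-244, 24631), 2394) = Mul(24387, 2394) = 58382478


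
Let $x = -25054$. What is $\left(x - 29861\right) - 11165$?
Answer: $-66080$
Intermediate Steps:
$\left(x - 29861\right) - 11165 = \left(-25054 - 29861\right) - 11165 = -54915 - 11165 = -66080$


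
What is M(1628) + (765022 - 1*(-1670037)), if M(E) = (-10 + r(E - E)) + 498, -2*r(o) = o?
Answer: 2435547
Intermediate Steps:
r(o) = -o/2
M(E) = 488 (M(E) = (-10 - (E - E)/2) + 498 = (-10 - 1/2*0) + 498 = (-10 + 0) + 498 = -10 + 498 = 488)
M(1628) + (765022 - 1*(-1670037)) = 488 + (765022 - 1*(-1670037)) = 488 + (765022 + 1670037) = 488 + 2435059 = 2435547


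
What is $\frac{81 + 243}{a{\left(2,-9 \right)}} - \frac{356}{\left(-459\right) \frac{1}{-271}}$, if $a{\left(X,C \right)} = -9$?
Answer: $- \frac{113000}{459} \approx -246.19$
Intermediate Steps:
$\frac{81 + 243}{a{\left(2,-9 \right)}} - \frac{356}{\left(-459\right) \frac{1}{-271}} = \frac{81 + 243}{-9} - \frac{356}{\left(-459\right) \frac{1}{-271}} = 324 \left(- \frac{1}{9}\right) - \frac{356}{\left(-459\right) \left(- \frac{1}{271}\right)} = -36 - \frac{356}{\frac{459}{271}} = -36 - \frac{96476}{459} = - \frac{113000}{459}$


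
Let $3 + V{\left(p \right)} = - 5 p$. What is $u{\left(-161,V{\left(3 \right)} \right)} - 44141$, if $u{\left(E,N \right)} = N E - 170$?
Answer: $-41413$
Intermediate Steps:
$V{\left(p \right)} = -3 - 5 p$
$u{\left(E,N \right)} = -170 + E N$ ($u{\left(E,N \right)} = E N - 170 = -170 + E N$)
$u{\left(-161,V{\left(3 \right)} \right)} - 44141 = \left(-170 - 161 \left(-3 - 15\right)\right) - 44141 = \left(-170 - -2898\right) - 44141 = \left(-170 + 2898\right) - 44141 = 2728 - 44141 = -41413$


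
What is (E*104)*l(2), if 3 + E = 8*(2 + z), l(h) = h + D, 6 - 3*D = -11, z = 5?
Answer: 126776/3 ≈ 42259.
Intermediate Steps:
D = 17/3 (D = 2 - 1/3*(-11) = 2 + 11/3 = 17/3 ≈ 5.6667)
l(h) = 17/3 + h (l(h) = h + 17/3 = 17/3 + h)
E = 53 (E = -3 + 8*(2 + 5) = -3 + 8*7 = -3 + 56 = 53)
(E*104)*l(2) = (53*104)*(17/3 + 2) = 5512*(23/3) = 126776/3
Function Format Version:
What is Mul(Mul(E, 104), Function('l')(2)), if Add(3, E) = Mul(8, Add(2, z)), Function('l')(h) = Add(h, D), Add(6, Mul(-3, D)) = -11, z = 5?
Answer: Rational(126776, 3) ≈ 42259.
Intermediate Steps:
D = Rational(17, 3) (D = Add(2, Mul(Rational(-1, 3), -11)) = Add(2, Rational(11, 3)) = Rational(17, 3) ≈ 5.6667)
Function('l')(h) = Add(Rational(17, 3), h) (Function('l')(h) = Add(h, Rational(17, 3)) = Add(Rational(17, 3), h))
E = 53 (E = Add(-3, Mul(8, Add(2, 5))) = Add(-3, Mul(8, 7)) = Add(-3, 56) = 53)
Mul(Mul(E, 104), Function('l')(2)) = Mul(Mul(53, 104), Add(Rational(17, 3), 2)) = Mul(5512, Rational(23, 3)) = Rational(126776, 3)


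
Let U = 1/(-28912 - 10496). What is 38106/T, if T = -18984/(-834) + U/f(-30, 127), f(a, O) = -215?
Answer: 44877744096480/26807686219 ≈ 1674.1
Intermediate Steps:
U = -1/39408 (U = 1/(-39408) = -1/39408 ≈ -2.5376e-5)
T = 26807686219/1177708080 (T = -18984/(-834) - 1/39408/(-215) = -18984*(-1/834) - 1/39408*(-1/215) = 3164/139 + 1/8472720 = 26807686219/1177708080 ≈ 22.763)
38106/T = 38106/(26807686219/1177708080) = 38106*(1177708080/26807686219) = 44877744096480/26807686219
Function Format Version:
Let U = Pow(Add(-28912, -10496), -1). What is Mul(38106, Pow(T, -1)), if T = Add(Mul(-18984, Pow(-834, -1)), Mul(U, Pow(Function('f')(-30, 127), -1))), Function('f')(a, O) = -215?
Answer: Rational(44877744096480, 26807686219) ≈ 1674.1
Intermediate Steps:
U = Rational(-1, 39408) (U = Pow(-39408, -1) = Rational(-1, 39408) ≈ -2.5376e-5)
T = Rational(26807686219, 1177708080) (T = Add(Mul(-18984, Pow(-834, -1)), Mul(Rational(-1, 39408), Pow(-215, -1))) = Add(Mul(-18984, Rational(-1, 834)), Mul(Rational(-1, 39408), Rational(-1, 215))) = Add(Rational(3164, 139), Rational(1, 8472720)) = Rational(26807686219, 1177708080) ≈ 22.763)
Mul(38106, Pow(T, -1)) = Mul(38106, Pow(Rational(26807686219, 1177708080), -1)) = Mul(38106, Rational(1177708080, 26807686219)) = Rational(44877744096480, 26807686219)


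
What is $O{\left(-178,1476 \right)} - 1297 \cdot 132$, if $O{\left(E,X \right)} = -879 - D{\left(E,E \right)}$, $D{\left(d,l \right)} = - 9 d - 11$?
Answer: $-173674$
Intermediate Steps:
$D{\left(d,l \right)} = -11 - 9 d$
$O{\left(E,X \right)} = -868 + 9 E$ ($O{\left(E,X \right)} = -879 - \left(-11 - 9 E\right) = -879 + \left(11 + 9 E\right) = -868 + 9 E$)
$O{\left(-178,1476 \right)} - 1297 \cdot 132 = \left(-868 + 9 \left(-178\right)\right) - 1297 \cdot 132 = \left(-868 - 1602\right) - 171204 = -2470 - 171204 = -173674$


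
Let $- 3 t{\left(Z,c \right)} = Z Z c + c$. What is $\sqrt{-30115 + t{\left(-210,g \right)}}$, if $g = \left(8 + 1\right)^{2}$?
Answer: $i \sqrt{1220842} \approx 1104.9 i$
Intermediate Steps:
$g = 81$ ($g = 9^{2} = 81$)
$t{\left(Z,c \right)} = - \frac{c}{3} - \frac{c Z^{2}}{3}$ ($t{\left(Z,c \right)} = - \frac{Z Z c + c}{3} = - \frac{Z^{2} c + c}{3} = - \frac{c Z^{2} + c}{3} = - \frac{c + c Z^{2}}{3} = - \frac{c}{3} - \frac{c Z^{2}}{3}$)
$\sqrt{-30115 + t{\left(-210,g \right)}} = \sqrt{-30115 - 27 \left(1 + \left(-210\right)^{2}\right)} = \sqrt{-30115 - 27 \left(1 + 44100\right)} = \sqrt{-30115 - 27 \cdot 44101} = \sqrt{-30115 - 1190727} = \sqrt{-1220842} = i \sqrt{1220842}$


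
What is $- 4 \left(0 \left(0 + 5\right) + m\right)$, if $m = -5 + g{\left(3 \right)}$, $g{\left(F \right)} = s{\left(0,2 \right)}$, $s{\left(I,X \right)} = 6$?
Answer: $-4$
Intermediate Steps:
$g{\left(F \right)} = 6$
$m = 1$ ($m = -5 + 6 = 1$)
$- 4 \left(0 \left(0 + 5\right) + m\right) = - 4 \left(0 \left(0 + 5\right) + 1\right) = - 4 \left(0 \cdot 5 + 1\right) = - 4 \left(0 + 1\right) = \left(-4\right) 1 = -4$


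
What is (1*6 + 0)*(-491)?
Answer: -2946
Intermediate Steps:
(1*6 + 0)*(-491) = (6 + 0)*(-491) = 6*(-491) = -2946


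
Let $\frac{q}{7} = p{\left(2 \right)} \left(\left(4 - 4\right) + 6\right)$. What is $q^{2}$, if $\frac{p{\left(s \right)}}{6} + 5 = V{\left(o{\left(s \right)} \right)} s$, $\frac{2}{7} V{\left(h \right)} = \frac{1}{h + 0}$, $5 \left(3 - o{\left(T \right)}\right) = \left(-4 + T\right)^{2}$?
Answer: $\frac{25401600}{121} \approx 2.0993 \cdot 10^{5}$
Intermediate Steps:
$o{\left(T \right)} = 3 - \frac{\left(-4 + T\right)^{2}}{5}$
$V{\left(h \right)} = \frac{7}{2 h}$ ($V{\left(h \right)} = \frac{7}{2 \left(h + 0\right)} = \frac{7}{2 h}$)
$p{\left(s \right)} = -30 + \frac{21 s}{3 - \frac{\left(-4 + s\right)^{2}}{5}}$ ($p{\left(s \right)} = -30 + 6 \frac{7}{2 \left(3 - \frac{\left(-4 + s\right)^{2}}{5}\right)} s = -30 + 6 \frac{7 s}{2 \left(3 - \frac{\left(-4 + s\right)^{2}}{5}\right)} = -30 + \frac{21 s}{3 - \frac{\left(-4 + s\right)^{2}}{5}}$)
$q = - \frac{5040}{11}$ ($q = 7 \frac{15 \left(30 - 14 - 2 \left(-4 + 2\right)^{2}\right)}{-15 + \left(-4 + 2\right)^{2}} \left(\left(4 - 4\right) + 6\right) = 7 \frac{15 \left(30 - 14 - 2 \left(-2\right)^{2}\right)}{-15 + \left(-2\right)^{2}} \left(0 + 6\right) = 7 \frac{15 \left(30 - 14 - 8\right)}{-15 + 4} \cdot 6 = 7 \frac{15 \left(30 - 14 - 8\right)}{-11} \cdot 6 = 7 \cdot 15 \left(- \frac{1}{11}\right) 8 \cdot 6 = 7 \left(\left(- \frac{120}{11}\right) 6\right) = 7 \left(- \frac{720}{11}\right) = - \frac{5040}{11} \approx -458.18$)
$q^{2} = \left(- \frac{5040}{11}\right)^{2} = \frac{25401600}{121}$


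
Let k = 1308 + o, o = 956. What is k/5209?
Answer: 2264/5209 ≈ 0.43463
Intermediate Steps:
k = 2264 (k = 1308 + 956 = 2264)
k/5209 = 2264/5209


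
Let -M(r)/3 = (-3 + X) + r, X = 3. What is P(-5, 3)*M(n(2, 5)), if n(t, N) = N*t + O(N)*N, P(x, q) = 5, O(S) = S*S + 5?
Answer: -2400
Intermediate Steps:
O(S) = 5 + S**2 (O(S) = S**2 + 5 = 5 + S**2)
n(t, N) = N*t + N*(5 + N**2) (n(t, N) = N*t + (5 + N**2)*N = N*t + N*(5 + N**2))
M(r) = -3*r (M(r) = -3*((-3 + 3) + r) = -3*(0 + r) = -3*r)
P(-5, 3)*M(n(2, 5)) = 5*(-15*(5 + 2 + 5**2)) = 5*(-15*(5 + 2 + 25)) = 5*(-15*32) = 5*(-3*160) = 5*(-480) = -2400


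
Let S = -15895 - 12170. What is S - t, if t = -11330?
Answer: -16735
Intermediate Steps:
S = -28065
S - t = -28065 - 1*(-11330) = -28065 + 11330 = -16735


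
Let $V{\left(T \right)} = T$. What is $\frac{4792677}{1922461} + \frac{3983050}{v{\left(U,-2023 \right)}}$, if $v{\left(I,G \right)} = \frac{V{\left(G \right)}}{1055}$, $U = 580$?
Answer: $- \frac{8078397796197179}{3889138603} \approx -2.0772 \cdot 10^{6}$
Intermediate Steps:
$v{\left(I,G \right)} = \frac{G}{1055}$
$\frac{4792677}{1922461} + \frac{3983050}{v{\left(U,-2023 \right)}} = \frac{4792677}{1922461} + \frac{3983050}{\frac{1}{1055} \left(-2023\right)} = 4792677 \cdot \frac{1}{1922461} + \frac{3983050}{- \frac{2023}{1055}} = \frac{4792677}{1922461} + 3983050 \left(- \frac{1055}{2023}\right) = \frac{4792677}{1922461} - \frac{4202117750}{2023} = - \frac{8078397796197179}{3889138603}$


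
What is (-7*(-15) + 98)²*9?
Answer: 370881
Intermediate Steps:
(-7*(-15) + 98)²*9 = (105 + 98)²*9 = 203²*9 = 41209*9 = 370881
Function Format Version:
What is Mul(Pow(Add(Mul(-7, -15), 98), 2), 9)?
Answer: 370881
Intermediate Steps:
Mul(Pow(Add(Mul(-7, -15), 98), 2), 9) = Mul(Pow(Add(105, 98), 2), 9) = Mul(Pow(203, 2), 9) = Mul(41209, 9) = 370881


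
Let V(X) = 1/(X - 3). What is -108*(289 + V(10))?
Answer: -218592/7 ≈ -31227.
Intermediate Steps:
V(X) = 1/(-3 + X)
-108*(289 + V(10)) = -108*(289 + 1/(-3 + 10)) = -108*(289 + 1/7) = -108*2024/7 = -218592/7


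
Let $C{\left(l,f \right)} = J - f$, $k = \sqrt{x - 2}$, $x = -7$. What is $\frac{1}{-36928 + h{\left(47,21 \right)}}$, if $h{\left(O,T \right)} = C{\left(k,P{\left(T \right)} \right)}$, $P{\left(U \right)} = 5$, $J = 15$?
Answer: $- \frac{1}{36918} \approx -2.7087 \cdot 10^{-5}$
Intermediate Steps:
$k = 3 i$ ($k = \sqrt{-7 - 2} = \sqrt{-9} = 3 i \approx 3.0 i$)
$C{\left(l,f \right)} = 15 - f$
$h{\left(O,T \right)} = 10$ ($h{\left(O,T \right)} = 15 - 5 = 10$)
$\frac{1}{-36928 + h{\left(47,21 \right)}} = \frac{1}{-36928 + 10} = \frac{1}{-36918} = - \frac{1}{36918}$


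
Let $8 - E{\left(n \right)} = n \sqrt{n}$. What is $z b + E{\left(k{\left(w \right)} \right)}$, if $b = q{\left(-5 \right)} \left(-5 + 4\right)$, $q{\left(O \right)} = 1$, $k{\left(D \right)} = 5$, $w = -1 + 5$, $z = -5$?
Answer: $13 - 5 \sqrt{5} \approx 1.8197$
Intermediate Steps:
$w = 4$
$b = -1$ ($b = 1 \left(-5 + 4\right) = 1 \left(-1\right) = -1$)
$E{\left(n \right)} = 8 - n^{\frac{3}{2}}$ ($E{\left(n \right)} = 8 - n \sqrt{n} = 8 - n^{\frac{3}{2}}$)
$z b + E{\left(k{\left(w \right)} \right)} = \left(-5\right) \left(-1\right) + \left(8 - 5^{\frac{3}{2}}\right) = 5 + \left(8 - 5 \sqrt{5}\right) = 13 - 5 \sqrt{5}$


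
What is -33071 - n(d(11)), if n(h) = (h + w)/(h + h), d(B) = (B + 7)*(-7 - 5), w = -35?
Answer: -14286923/432 ≈ -33072.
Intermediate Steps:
d(B) = -84 - 12*B (d(B) = (7 + B)*(-12) = -84 - 12*B)
n(h) = (-35 + h)/(2*h) (n(h) = (h - 35)/(h + h) = (-35 + h)/((2*h)) = (-35 + h)*(1/(2*h)) = (-35 + h)/(2*h))
-33071 - n(d(11)) = -33071 - (-35 + (-84 - 12*11))/(2*(-84 - 12*11)) = -33071 - (-35 + (-84 - 132))/(2*(-84 - 132)) = -33071 - (-35 - 216)/(2*(-216)) = -33071 - (-1)*(-251)/(2*216) = -33071 - 1*251/432 = -33071 - 251/432 = -14286923/432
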